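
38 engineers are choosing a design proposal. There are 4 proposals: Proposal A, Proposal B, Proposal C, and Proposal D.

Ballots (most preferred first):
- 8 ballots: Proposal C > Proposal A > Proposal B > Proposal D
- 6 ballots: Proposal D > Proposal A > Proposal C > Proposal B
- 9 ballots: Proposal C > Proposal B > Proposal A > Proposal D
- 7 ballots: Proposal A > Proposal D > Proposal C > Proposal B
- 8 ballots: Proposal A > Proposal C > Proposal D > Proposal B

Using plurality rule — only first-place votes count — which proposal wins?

First-place votes: Proposal A 15, Proposal B 0, Proposal C 17, Proposal D 6.

Proposal C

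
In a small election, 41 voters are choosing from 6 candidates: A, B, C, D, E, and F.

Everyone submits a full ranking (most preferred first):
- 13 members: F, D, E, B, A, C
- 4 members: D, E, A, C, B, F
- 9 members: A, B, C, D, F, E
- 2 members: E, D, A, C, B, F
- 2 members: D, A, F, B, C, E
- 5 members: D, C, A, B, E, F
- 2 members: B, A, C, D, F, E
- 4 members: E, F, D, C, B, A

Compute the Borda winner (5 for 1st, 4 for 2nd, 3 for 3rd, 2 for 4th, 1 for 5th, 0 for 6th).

A: 13×1 + 4×3 + 9×5 + 2×3 + 2×4 + 5×3 + 2×4 + 4×0 = 107
B: 13×2 + 4×1 + 9×4 + 2×1 + 2×2 + 5×2 + 2×5 + 4×1 = 96
C: 13×0 + 4×2 + 9×3 + 2×2 + 2×1 + 5×4 + 2×3 + 4×2 = 75
D: 13×4 + 4×5 + 9×2 + 2×4 + 2×5 + 5×5 + 2×2 + 4×3 = 149
E: 13×3 + 4×4 + 9×0 + 2×5 + 2×0 + 5×1 + 2×0 + 4×5 = 90
F: 13×5 + 4×0 + 9×1 + 2×0 + 2×3 + 5×0 + 2×1 + 4×4 = 98

D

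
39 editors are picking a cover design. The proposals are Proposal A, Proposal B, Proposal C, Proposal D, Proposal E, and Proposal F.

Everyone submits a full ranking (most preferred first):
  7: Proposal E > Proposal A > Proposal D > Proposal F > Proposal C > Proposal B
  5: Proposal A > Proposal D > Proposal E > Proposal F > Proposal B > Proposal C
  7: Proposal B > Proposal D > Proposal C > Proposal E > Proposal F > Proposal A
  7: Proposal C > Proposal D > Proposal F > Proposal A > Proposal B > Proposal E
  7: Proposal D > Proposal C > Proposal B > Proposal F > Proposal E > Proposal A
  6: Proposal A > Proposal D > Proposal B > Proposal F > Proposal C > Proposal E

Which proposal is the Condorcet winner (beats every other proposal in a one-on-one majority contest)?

Proposal D

Proposal D vs Proposal A: 21–18
Proposal D vs Proposal B: 32–7
Proposal D vs Proposal C: 32–7
Proposal D vs Proposal E: 32–7
Proposal D vs Proposal F: 39–0
Proposal D beats every other proposal.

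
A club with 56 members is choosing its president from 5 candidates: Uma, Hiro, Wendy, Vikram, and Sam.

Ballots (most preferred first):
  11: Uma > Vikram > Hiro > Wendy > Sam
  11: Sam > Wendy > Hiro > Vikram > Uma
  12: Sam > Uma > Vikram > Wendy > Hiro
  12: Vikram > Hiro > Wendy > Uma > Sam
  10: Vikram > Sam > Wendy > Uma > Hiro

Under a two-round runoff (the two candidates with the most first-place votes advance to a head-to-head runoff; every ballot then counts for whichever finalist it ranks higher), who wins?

Round 1 first-place votes: Uma 11, Hiro 0, Wendy 0, Vikram 22, Sam 23. Sam and Vikram advance.
Runoff: Sam is ranked above Vikram on 23 ballots, Vikram above Sam on 33.

Vikram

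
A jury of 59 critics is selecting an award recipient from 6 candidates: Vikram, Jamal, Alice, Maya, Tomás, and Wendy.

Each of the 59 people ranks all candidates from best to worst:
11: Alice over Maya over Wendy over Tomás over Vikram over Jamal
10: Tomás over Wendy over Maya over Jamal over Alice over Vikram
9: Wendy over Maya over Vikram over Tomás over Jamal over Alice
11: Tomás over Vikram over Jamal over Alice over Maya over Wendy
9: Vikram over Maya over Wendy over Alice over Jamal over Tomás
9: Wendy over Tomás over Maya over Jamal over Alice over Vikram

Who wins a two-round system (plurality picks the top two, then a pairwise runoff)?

Wendy

Round 1 first-place votes: Vikram 9, Jamal 0, Alice 11, Maya 0, Tomás 21, Wendy 18. Tomás and Wendy advance.
Runoff: Tomás is ranked above Wendy on 21 ballots, Wendy above Tomás on 38.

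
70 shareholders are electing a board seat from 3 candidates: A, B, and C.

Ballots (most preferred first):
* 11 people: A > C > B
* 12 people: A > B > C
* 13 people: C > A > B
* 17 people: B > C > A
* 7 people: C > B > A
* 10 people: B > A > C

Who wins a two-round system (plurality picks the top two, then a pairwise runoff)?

Round 1 first-place votes: A 23, B 27, C 20. B and A advance.
Runoff: B is ranked above A on 34 ballots, A above B on 36.

A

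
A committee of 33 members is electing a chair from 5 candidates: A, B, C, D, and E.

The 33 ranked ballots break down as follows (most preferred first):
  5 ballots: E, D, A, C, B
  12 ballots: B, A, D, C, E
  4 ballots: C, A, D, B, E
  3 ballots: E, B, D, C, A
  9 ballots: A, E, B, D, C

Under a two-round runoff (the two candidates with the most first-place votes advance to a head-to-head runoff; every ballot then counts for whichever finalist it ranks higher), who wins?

A

Round 1 first-place votes: A 9, B 12, C 4, D 0, E 8. B and A advance.
Runoff: B is ranked above A on 15 ballots, A above B on 18.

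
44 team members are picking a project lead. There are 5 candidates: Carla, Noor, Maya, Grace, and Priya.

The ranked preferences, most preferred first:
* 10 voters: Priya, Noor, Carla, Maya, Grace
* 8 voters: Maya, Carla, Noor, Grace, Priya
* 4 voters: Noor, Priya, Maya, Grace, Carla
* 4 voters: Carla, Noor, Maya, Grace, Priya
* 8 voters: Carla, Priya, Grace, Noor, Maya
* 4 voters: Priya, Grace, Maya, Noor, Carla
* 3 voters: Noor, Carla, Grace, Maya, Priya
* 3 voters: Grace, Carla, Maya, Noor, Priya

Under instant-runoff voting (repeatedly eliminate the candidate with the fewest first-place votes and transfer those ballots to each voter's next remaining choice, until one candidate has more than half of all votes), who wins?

Round 1: Carla 12, Noor 7, Maya 8, Grace 3, Priya 14. Grace eliminated.
Round 2: Carla 15, Noor 7, Maya 8, Priya 14. Noor eliminated.
Round 3: Carla 18, Maya 8, Priya 18. Maya eliminated.
Round 4: Carla 26, Priya 18. Carla has a majority (≥23).

Carla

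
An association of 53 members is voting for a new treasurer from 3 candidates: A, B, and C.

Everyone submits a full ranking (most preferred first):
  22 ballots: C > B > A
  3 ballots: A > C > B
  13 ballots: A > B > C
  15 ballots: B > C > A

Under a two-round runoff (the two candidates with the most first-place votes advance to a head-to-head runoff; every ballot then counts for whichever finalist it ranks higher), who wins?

C

Round 1 first-place votes: A 16, B 15, C 22. C and A advance.
Runoff: C is ranked above A on 37 ballots, A above C on 16.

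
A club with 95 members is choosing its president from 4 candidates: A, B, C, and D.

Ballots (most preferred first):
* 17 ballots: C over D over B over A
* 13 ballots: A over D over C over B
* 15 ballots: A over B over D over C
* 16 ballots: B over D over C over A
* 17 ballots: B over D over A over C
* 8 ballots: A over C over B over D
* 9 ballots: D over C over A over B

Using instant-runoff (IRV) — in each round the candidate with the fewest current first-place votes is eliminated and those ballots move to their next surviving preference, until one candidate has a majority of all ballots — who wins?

B

Round 1: A 36, B 33, C 17, D 9. D eliminated.
Round 2: A 36, B 33, C 26. C eliminated.
Round 3: A 45, B 50. B has a majority (≥48).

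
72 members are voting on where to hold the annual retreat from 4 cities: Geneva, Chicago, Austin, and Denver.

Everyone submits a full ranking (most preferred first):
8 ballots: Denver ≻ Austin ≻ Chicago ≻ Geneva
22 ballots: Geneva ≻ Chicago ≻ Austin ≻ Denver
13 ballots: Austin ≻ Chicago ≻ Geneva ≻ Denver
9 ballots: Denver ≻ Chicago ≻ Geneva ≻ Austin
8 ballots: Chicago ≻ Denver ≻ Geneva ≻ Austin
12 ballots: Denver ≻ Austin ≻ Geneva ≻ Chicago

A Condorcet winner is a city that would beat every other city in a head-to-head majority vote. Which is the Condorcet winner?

Chicago

Chicago vs Geneva: 38–34
Chicago vs Austin: 39–33
Chicago vs Denver: 43–29
Chicago beats every other city.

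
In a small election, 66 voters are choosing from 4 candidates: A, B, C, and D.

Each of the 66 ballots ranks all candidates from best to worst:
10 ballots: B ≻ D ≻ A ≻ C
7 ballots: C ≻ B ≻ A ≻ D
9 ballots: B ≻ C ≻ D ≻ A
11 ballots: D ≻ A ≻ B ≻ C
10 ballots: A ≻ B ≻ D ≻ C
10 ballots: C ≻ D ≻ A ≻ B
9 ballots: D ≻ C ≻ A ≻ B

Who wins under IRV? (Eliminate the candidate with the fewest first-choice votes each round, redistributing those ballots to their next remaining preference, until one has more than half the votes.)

B

Round 1: A 10, B 19, C 17, D 20. A eliminated.
Round 2: B 29, C 17, D 20. C eliminated.
Round 3: B 36, D 30. B has a majority (≥34).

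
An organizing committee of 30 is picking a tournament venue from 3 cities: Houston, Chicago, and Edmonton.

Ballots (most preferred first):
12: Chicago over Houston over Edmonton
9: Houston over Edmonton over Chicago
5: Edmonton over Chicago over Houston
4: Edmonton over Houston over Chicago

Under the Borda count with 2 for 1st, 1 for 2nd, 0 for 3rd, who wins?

Houston

Houston: 12×1 + 9×2 + 5×0 + 4×1 = 34
Chicago: 12×2 + 9×0 + 5×1 + 4×0 = 29
Edmonton: 12×0 + 9×1 + 5×2 + 4×2 = 27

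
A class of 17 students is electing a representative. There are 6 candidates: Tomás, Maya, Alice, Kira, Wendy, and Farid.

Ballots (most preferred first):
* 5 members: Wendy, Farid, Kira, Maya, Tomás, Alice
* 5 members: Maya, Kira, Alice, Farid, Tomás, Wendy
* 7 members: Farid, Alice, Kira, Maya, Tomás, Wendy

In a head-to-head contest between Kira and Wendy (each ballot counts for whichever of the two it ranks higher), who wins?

Kira is ranked above Wendy on 12 ballots; Wendy above Kira on 5.

Kira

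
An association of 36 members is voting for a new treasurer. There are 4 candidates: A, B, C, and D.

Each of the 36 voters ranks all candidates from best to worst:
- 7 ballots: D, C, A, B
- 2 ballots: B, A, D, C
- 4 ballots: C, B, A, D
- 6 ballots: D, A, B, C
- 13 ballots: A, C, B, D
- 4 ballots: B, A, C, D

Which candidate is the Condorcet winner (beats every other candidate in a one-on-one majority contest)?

A

A vs B: 26–10
A vs C: 25–11
A vs D: 23–13
A beats every other candidate.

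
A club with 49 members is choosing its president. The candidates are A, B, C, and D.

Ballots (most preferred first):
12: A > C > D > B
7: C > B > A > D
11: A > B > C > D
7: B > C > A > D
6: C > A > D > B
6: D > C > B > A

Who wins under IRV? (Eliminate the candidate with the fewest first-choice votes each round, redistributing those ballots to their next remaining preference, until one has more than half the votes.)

Round 1: A 23, B 7, C 13, D 6. D eliminated.
Round 2: A 23, B 7, C 19. B eliminated.
Round 3: A 23, C 26. C has a majority (≥25).

C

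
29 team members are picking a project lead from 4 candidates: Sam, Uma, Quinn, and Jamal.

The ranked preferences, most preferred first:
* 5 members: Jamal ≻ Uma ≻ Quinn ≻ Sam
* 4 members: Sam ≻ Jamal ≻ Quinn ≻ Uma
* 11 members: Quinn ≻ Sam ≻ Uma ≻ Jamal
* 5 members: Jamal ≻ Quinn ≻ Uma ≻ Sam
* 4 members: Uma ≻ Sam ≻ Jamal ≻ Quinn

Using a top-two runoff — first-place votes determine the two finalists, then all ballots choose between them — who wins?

Round 1 first-place votes: Sam 4, Uma 4, Quinn 11, Jamal 10. Quinn and Jamal advance.
Runoff: Quinn is ranked above Jamal on 11 ballots, Jamal above Quinn on 18.

Jamal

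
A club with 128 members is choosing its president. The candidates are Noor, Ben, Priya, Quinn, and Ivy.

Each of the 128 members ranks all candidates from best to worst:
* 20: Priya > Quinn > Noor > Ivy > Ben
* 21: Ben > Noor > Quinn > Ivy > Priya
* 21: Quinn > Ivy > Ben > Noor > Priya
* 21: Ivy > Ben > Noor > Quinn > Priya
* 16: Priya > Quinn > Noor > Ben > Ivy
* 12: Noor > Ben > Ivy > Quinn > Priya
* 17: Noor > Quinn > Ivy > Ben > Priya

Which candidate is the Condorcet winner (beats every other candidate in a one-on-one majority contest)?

Noor vs Ben: 65–63
Noor vs Priya: 92–36
Noor vs Quinn: 71–57
Noor vs Ivy: 86–42
Noor beats every other candidate.

Noor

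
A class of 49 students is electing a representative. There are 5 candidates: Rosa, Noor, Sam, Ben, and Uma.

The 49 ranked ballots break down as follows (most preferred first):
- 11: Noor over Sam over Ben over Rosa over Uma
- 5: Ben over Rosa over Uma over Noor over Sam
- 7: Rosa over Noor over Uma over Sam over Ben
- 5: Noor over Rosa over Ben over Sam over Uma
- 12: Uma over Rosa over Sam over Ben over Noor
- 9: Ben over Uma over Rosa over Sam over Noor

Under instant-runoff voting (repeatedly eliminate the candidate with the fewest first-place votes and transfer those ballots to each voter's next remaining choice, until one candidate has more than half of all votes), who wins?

Round 1: Rosa 7, Noor 16, Sam 0, Ben 14, Uma 12. Sam eliminated.
Round 2: Rosa 7, Noor 16, Ben 14, Uma 12. Rosa eliminated.
Round 3: Noor 23, Ben 14, Uma 12. Uma eliminated.
Round 4: Noor 23, Ben 26. Ben has a majority (≥25).

Ben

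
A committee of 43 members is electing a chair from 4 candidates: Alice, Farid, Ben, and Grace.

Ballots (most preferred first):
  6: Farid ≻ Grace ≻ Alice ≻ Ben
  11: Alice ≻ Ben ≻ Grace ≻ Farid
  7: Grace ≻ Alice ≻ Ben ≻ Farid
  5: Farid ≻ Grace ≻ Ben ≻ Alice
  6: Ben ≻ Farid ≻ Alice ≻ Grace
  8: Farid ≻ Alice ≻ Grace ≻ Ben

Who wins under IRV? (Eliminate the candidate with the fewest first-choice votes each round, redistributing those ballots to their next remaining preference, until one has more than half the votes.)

Farid

Round 1: Alice 11, Farid 19, Ben 6, Grace 7. Ben eliminated.
Round 2: Alice 11, Farid 25, Grace 7. Farid has a majority (≥22).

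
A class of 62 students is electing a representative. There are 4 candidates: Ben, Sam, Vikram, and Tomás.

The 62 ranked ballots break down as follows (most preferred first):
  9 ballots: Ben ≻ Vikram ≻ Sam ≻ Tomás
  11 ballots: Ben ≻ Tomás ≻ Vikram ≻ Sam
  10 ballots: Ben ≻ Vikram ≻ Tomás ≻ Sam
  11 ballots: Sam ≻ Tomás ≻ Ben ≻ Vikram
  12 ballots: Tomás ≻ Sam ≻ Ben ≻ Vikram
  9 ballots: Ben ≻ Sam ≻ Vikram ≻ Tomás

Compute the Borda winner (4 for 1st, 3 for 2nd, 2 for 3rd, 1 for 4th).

Ben

Ben: 9×4 + 11×4 + 10×4 + 11×2 + 12×2 + 9×4 = 202
Sam: 9×2 + 11×1 + 10×1 + 11×4 + 12×3 + 9×3 = 146
Vikram: 9×3 + 11×2 + 10×3 + 11×1 + 12×1 + 9×2 = 120
Tomás: 9×1 + 11×3 + 10×2 + 11×3 + 12×4 + 9×1 = 152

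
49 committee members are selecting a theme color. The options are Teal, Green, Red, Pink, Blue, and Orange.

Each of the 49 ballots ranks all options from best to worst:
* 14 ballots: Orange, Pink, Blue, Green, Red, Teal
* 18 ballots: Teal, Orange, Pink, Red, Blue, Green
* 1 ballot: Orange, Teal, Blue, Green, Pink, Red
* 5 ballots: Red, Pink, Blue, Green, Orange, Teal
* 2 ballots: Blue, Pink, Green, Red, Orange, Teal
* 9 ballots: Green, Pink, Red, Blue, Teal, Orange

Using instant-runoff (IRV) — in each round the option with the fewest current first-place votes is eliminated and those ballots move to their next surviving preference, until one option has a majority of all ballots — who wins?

Green

Round 1: Teal 18, Green 9, Red 5, Pink 0, Blue 2, Orange 15. Pink eliminated.
Round 2: Teal 18, Green 9, Red 5, Blue 2, Orange 15. Blue eliminated.
Round 3: Teal 18, Green 11, Red 5, Orange 15. Red eliminated.
Round 4: Teal 18, Green 16, Orange 15. Orange eliminated.
Round 5: Teal 19, Green 30. Green has a majority (≥25).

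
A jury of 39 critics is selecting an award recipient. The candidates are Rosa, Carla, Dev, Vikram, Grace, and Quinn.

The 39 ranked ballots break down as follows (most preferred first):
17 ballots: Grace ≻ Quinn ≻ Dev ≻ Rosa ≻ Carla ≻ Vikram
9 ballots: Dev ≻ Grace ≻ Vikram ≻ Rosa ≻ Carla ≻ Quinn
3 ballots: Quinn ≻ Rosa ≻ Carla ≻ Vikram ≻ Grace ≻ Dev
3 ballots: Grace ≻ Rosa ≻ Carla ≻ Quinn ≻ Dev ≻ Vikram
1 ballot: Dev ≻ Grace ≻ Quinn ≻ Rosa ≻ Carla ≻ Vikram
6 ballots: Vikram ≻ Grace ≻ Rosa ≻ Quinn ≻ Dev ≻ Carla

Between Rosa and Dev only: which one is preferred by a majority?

Rosa is ranked above Dev on 12 ballots; Dev above Rosa on 27.

Dev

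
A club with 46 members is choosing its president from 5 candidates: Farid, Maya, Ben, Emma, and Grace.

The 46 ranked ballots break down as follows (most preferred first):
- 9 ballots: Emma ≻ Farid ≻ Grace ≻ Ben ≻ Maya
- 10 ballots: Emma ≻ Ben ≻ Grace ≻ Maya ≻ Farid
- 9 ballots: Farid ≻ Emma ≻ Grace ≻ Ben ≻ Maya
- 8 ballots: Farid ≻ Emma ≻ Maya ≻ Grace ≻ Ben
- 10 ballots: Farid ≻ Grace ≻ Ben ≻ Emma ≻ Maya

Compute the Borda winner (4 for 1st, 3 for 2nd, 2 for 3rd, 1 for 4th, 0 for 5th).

Emma

Farid: 9×3 + 10×0 + 9×4 + 8×4 + 10×4 = 135
Maya: 9×0 + 10×1 + 9×0 + 8×2 + 10×0 = 26
Ben: 9×1 + 10×3 + 9×1 + 8×0 + 10×2 = 68
Emma: 9×4 + 10×4 + 9×3 + 8×3 + 10×1 = 137
Grace: 9×2 + 10×2 + 9×2 + 8×1 + 10×3 = 94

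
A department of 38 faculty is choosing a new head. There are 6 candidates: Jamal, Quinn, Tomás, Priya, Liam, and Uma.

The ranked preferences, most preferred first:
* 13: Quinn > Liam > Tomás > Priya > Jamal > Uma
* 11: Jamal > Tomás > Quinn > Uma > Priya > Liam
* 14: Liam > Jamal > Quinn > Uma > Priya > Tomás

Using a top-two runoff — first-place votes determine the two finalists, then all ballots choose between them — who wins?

Round 1 first-place votes: Jamal 11, Quinn 13, Tomás 0, Priya 0, Liam 14, Uma 0. Liam and Quinn advance.
Runoff: Liam is ranked above Quinn on 14 ballots, Quinn above Liam on 24.

Quinn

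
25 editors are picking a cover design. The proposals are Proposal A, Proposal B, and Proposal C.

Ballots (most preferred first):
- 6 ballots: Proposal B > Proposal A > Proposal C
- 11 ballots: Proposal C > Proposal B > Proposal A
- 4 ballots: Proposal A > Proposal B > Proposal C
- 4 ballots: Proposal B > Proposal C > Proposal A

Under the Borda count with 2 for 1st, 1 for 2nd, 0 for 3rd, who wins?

Proposal A: 6×1 + 11×0 + 4×2 + 4×0 = 14
Proposal B: 6×2 + 11×1 + 4×1 + 4×2 = 35
Proposal C: 6×0 + 11×2 + 4×0 + 4×1 = 26

Proposal B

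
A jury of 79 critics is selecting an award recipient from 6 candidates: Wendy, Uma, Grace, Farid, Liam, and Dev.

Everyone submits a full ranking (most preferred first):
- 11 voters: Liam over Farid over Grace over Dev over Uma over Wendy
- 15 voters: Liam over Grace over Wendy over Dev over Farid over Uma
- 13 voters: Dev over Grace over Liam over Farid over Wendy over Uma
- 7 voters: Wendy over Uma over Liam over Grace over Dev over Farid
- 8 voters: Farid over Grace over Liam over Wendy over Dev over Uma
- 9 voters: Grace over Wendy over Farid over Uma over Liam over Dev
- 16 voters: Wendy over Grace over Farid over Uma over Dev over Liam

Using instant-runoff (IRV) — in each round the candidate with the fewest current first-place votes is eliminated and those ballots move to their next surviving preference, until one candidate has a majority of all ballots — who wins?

Round 1: Wendy 23, Uma 0, Grace 9, Farid 8, Liam 26, Dev 13. Uma eliminated.
Round 2: Wendy 23, Grace 9, Farid 8, Liam 26, Dev 13. Farid eliminated.
Round 3: Wendy 23, Grace 17, Liam 26, Dev 13. Dev eliminated.
Round 4: Wendy 23, Grace 30, Liam 26. Wendy eliminated.
Round 5: Grace 46, Liam 33. Grace has a majority (≥40).

Grace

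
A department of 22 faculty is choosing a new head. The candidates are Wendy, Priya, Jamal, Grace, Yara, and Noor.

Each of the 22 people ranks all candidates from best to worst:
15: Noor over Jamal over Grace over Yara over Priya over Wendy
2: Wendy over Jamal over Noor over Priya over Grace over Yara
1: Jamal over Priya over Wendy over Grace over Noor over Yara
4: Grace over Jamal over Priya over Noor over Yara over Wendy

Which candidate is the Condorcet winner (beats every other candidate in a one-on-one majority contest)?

Noor vs Wendy: 19–3
Noor vs Priya: 17–5
Noor vs Jamal: 15–7
Noor vs Grace: 17–5
Noor vs Yara: 22–0
Noor beats every other candidate.

Noor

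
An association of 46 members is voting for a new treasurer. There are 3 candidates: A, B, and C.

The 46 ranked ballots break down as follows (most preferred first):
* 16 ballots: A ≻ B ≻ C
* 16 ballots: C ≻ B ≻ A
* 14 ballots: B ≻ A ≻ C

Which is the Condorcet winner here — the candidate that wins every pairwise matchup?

B vs A: 30–16
B vs C: 30–16
B beats every other candidate.

B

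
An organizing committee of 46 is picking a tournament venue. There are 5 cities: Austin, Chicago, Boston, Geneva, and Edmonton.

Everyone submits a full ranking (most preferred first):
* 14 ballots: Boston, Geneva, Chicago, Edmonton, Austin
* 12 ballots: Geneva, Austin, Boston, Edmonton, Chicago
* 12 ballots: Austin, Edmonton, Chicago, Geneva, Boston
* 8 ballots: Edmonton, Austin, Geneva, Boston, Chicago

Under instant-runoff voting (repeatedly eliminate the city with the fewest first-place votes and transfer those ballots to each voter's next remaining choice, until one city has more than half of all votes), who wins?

Austin

Round 1: Austin 12, Chicago 0, Boston 14, Geneva 12, Edmonton 8. Chicago eliminated.
Round 2: Austin 12, Boston 14, Geneva 12, Edmonton 8. Edmonton eliminated.
Round 3: Austin 20, Boston 14, Geneva 12. Geneva eliminated.
Round 4: Austin 32, Boston 14. Austin has a majority (≥24).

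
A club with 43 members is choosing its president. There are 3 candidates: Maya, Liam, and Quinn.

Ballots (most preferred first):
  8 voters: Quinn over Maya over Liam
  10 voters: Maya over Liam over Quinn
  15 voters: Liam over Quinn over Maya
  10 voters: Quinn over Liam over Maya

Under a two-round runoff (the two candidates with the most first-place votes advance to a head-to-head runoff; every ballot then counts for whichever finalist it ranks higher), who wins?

Round 1 first-place votes: Maya 10, Liam 15, Quinn 18. Quinn and Liam advance.
Runoff: Quinn is ranked above Liam on 18 ballots, Liam above Quinn on 25.

Liam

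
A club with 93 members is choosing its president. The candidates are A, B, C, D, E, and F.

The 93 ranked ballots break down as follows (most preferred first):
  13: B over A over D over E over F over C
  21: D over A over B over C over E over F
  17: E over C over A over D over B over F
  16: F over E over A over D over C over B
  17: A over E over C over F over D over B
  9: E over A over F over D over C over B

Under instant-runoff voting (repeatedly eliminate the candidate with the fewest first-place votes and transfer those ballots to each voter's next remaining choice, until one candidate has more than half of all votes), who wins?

A

Round 1: A 17, B 13, C 0, D 21, E 26, F 16. C eliminated.
Round 2: A 17, B 13, D 21, E 26, F 16. B eliminated.
Round 3: A 30, D 21, E 26, F 16. F eliminated.
Round 4: A 30, D 21, E 42. D eliminated.
Round 5: A 51, E 42. A has a majority (≥47).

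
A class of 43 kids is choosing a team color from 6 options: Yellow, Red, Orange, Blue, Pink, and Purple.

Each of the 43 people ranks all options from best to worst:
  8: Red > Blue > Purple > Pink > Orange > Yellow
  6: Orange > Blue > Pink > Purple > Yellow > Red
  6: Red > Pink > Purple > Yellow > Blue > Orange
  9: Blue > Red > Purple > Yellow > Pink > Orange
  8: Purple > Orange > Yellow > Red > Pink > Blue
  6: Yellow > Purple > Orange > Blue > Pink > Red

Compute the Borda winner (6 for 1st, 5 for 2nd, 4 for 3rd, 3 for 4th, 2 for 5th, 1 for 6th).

Purple

Yellow: 8×1 + 6×2 + 6×3 + 9×3 + 8×4 + 6×6 = 133
Red: 8×6 + 6×1 + 6×6 + 9×5 + 8×3 + 6×1 = 165
Orange: 8×2 + 6×6 + 6×1 + 9×1 + 8×5 + 6×4 = 131
Blue: 8×5 + 6×5 + 6×2 + 9×6 + 8×1 + 6×3 = 162
Pink: 8×3 + 6×4 + 6×5 + 9×2 + 8×2 + 6×2 = 124
Purple: 8×4 + 6×3 + 6×4 + 9×4 + 8×6 + 6×5 = 188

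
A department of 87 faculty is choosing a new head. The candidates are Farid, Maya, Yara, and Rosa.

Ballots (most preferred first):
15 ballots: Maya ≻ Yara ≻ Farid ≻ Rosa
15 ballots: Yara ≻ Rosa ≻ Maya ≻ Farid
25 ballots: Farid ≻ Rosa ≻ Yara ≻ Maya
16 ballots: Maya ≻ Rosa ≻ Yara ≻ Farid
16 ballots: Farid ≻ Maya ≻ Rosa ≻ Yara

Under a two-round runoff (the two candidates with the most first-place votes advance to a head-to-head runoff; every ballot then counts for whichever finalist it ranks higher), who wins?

Round 1 first-place votes: Farid 41, Maya 31, Yara 15, Rosa 0. Farid and Maya advance.
Runoff: Farid is ranked above Maya on 41 ballots, Maya above Farid on 46.

Maya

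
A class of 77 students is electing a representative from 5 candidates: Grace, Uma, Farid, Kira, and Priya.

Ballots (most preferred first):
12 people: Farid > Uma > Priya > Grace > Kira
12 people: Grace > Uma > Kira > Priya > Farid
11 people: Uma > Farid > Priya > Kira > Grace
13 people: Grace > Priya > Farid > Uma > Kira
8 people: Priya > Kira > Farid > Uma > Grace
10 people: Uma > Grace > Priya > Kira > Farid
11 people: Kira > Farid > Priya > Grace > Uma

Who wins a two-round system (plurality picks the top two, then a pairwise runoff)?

Round 1 first-place votes: Grace 25, Uma 21, Farid 12, Kira 11, Priya 8. Grace and Uma advance.
Runoff: Grace is ranked above Uma on 36 ballots, Uma above Grace on 41.

Uma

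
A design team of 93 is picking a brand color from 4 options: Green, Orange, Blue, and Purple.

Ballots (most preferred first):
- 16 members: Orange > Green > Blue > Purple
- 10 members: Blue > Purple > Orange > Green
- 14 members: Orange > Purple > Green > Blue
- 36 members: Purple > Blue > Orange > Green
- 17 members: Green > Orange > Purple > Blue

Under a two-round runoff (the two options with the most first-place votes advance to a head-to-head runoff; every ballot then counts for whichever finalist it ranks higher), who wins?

Orange

Round 1 first-place votes: Green 17, Orange 30, Blue 10, Purple 36. Purple and Orange advance.
Runoff: Purple is ranked above Orange on 46 ballots, Orange above Purple on 47.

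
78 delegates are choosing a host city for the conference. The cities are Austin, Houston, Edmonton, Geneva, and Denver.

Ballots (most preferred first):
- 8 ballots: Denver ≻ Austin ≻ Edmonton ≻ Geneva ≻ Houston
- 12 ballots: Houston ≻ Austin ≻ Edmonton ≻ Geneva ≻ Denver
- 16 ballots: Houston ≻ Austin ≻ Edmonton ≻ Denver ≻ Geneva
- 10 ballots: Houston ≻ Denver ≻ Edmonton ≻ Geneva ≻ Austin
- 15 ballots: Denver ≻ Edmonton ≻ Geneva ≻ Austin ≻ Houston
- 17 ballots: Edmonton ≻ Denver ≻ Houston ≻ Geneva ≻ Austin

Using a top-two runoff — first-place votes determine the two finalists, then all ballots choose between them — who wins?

Round 1 first-place votes: Austin 0, Houston 38, Edmonton 17, Geneva 0, Denver 23. Houston and Denver advance.
Runoff: Houston is ranked above Denver on 38 ballots, Denver above Houston on 40.

Denver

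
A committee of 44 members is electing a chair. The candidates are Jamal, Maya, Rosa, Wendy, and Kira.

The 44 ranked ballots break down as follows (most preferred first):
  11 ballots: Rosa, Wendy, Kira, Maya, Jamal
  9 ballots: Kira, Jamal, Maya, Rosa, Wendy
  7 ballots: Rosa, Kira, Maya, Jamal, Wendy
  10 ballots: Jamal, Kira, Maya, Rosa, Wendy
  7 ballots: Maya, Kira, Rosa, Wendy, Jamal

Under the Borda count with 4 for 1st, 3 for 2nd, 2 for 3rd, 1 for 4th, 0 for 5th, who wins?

Kira

Jamal: 11×0 + 9×3 + 7×1 + 10×4 + 7×0 = 74
Maya: 11×1 + 9×2 + 7×2 + 10×2 + 7×4 = 91
Rosa: 11×4 + 9×1 + 7×4 + 10×1 + 7×2 = 105
Wendy: 11×3 + 9×0 + 7×0 + 10×0 + 7×1 = 40
Kira: 11×2 + 9×4 + 7×3 + 10×3 + 7×3 = 130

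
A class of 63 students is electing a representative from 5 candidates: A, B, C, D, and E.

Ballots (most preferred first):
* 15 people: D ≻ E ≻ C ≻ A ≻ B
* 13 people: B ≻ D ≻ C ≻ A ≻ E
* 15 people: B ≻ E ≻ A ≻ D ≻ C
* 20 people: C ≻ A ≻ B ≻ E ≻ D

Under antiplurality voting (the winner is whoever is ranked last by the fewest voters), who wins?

A

Last-place votes: A 0, B 15, C 15, D 20, E 13.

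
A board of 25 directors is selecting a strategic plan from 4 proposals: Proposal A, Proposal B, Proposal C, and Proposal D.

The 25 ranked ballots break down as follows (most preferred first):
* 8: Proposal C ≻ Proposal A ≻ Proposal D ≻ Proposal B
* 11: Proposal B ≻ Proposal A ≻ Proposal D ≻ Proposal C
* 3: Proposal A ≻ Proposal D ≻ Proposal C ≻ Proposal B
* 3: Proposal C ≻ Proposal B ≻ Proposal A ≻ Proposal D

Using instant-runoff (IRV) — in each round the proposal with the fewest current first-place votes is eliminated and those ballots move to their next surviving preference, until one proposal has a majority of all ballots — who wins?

Round 1: Proposal A 3, Proposal B 11, Proposal C 11, Proposal D 0. Proposal D eliminated.
Round 2: Proposal A 3, Proposal B 11, Proposal C 11. Proposal A eliminated.
Round 3: Proposal B 11, Proposal C 14. Proposal C has a majority (≥13).

Proposal C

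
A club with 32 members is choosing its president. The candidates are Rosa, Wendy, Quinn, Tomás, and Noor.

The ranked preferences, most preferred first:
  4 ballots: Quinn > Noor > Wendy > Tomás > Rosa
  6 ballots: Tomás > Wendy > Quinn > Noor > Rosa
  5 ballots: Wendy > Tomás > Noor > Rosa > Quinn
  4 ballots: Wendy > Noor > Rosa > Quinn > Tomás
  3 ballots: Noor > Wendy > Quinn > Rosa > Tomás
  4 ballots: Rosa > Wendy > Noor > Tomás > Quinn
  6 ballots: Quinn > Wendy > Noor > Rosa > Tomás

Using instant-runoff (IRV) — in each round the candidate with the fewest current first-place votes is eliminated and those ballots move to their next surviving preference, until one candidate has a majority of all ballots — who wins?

Round 1: Rosa 4, Wendy 9, Quinn 10, Tomás 6, Noor 3. Noor eliminated.
Round 2: Rosa 4, Wendy 12, Quinn 10, Tomás 6. Rosa eliminated.
Round 3: Wendy 16, Quinn 10, Tomás 6. Tomás eliminated.
Round 4: Wendy 22, Quinn 10. Wendy has a majority (≥17).

Wendy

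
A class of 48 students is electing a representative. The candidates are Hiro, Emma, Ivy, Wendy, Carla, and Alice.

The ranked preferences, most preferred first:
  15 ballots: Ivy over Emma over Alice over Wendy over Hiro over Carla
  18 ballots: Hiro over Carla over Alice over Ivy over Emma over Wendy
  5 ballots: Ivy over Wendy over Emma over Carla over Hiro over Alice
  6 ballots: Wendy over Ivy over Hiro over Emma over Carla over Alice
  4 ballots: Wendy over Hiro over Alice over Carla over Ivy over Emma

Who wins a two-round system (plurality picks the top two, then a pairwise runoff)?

Ivy

Round 1 first-place votes: Hiro 18, Emma 0, Ivy 20, Wendy 10, Carla 0, Alice 0. Ivy and Hiro advance.
Runoff: Ivy is ranked above Hiro on 26 ballots, Hiro above Ivy on 22.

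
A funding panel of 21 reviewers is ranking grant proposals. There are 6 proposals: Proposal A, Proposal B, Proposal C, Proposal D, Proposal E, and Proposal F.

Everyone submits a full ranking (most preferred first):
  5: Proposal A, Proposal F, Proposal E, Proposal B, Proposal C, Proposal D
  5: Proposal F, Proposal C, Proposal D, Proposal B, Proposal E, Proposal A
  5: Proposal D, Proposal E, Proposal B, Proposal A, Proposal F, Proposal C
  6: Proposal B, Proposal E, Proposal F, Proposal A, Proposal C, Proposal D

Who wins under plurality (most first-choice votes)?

Proposal B

First-place votes: Proposal A 5, Proposal B 6, Proposal C 0, Proposal D 5, Proposal E 0, Proposal F 5.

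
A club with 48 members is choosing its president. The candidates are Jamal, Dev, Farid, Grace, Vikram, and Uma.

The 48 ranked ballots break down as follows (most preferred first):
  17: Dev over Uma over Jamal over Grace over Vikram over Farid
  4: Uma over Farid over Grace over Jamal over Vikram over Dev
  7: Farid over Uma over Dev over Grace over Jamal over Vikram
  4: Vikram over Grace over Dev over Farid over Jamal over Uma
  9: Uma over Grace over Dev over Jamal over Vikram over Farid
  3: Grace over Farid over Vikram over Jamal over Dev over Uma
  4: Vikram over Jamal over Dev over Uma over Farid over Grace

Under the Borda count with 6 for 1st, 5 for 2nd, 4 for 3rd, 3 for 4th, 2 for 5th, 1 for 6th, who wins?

Uma

Jamal: 17×4 + 4×3 + 7×2 + 4×2 + 9×3 + 3×3 + 4×5 = 158
Dev: 17×6 + 4×1 + 7×4 + 4×4 + 9×4 + 3×2 + 4×4 = 208
Farid: 17×1 + 4×5 + 7×6 + 4×3 + 9×1 + 3×5 + 4×2 = 123
Grace: 17×3 + 4×4 + 7×3 + 4×5 + 9×5 + 3×6 + 4×1 = 175
Vikram: 17×2 + 4×2 + 7×1 + 4×6 + 9×2 + 3×4 + 4×6 = 127
Uma: 17×5 + 4×6 + 7×5 + 4×1 + 9×6 + 3×1 + 4×3 = 217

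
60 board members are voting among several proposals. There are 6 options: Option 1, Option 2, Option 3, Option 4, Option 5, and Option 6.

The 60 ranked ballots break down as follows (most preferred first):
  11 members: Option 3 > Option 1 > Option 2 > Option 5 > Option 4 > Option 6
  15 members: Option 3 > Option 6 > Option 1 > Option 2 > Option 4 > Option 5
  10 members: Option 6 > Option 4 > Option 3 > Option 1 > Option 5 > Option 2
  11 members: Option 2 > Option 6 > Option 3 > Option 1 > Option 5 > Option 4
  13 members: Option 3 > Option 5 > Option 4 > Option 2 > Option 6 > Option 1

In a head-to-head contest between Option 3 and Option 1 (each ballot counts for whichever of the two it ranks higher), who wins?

Option 3 is ranked above Option 1 on 60 ballots; Option 1 above Option 3 on 0.

Option 3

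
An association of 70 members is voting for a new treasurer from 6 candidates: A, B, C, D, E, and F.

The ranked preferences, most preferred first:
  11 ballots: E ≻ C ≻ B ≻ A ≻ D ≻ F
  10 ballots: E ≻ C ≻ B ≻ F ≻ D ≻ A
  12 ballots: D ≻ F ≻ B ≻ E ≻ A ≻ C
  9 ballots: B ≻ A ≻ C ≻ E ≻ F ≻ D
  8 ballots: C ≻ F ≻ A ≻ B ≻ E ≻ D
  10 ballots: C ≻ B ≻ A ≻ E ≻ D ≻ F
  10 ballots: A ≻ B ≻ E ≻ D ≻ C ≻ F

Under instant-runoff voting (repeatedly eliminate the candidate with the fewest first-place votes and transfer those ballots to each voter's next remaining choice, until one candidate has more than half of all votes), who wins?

Round 1: A 10, B 9, C 18, D 12, E 21, F 0. F eliminated.
Round 2: A 10, B 9, C 18, D 12, E 21. B eliminated.
Round 3: A 19, C 18, D 12, E 21. D eliminated.
Round 4: A 19, C 18, E 33. C eliminated.
Round 5: A 37, E 33. A has a majority (≥36).

A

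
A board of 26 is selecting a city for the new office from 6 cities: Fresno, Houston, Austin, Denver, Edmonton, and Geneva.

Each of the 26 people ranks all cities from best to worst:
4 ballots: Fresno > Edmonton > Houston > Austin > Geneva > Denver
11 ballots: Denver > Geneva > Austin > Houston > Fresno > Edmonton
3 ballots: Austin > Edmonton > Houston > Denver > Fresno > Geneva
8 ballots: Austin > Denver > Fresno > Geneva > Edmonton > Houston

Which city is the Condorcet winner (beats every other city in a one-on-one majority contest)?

Austin

Austin vs Fresno: 22–4
Austin vs Houston: 22–4
Austin vs Denver: 15–11
Austin vs Edmonton: 22–4
Austin vs Geneva: 15–11
Austin beats every other city.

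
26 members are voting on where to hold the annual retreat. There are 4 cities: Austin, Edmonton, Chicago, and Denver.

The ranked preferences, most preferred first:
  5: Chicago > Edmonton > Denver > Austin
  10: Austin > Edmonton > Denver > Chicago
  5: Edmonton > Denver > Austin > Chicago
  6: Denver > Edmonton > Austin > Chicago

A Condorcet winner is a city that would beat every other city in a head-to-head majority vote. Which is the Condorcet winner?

Edmonton

Edmonton vs Austin: 16–10
Edmonton vs Chicago: 21–5
Edmonton vs Denver: 20–6
Edmonton beats every other city.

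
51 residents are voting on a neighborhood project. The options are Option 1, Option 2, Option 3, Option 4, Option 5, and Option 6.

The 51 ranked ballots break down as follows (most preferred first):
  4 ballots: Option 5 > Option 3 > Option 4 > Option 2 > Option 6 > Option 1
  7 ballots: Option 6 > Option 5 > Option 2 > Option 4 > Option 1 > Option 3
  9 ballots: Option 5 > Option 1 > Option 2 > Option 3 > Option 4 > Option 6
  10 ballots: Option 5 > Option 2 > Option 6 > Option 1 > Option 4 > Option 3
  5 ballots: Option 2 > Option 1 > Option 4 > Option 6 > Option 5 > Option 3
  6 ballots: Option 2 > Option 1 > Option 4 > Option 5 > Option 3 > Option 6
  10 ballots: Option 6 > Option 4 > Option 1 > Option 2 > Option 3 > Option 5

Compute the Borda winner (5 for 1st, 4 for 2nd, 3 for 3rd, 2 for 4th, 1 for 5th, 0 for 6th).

Option 1: 4×0 + 7×1 + 9×4 + 10×2 + 5×4 + 6×4 + 10×3 = 137
Option 2: 4×2 + 7×3 + 9×3 + 10×4 + 5×5 + 6×5 + 10×2 = 171
Option 3: 4×4 + 7×0 + 9×2 + 10×0 + 5×0 + 6×1 + 10×1 = 50
Option 4: 4×3 + 7×2 + 9×1 + 10×1 + 5×3 + 6×3 + 10×4 = 118
Option 5: 4×5 + 7×4 + 9×5 + 10×5 + 5×1 + 6×2 + 10×0 = 160
Option 6: 4×1 + 7×5 + 9×0 + 10×3 + 5×2 + 6×0 + 10×5 = 129

Option 2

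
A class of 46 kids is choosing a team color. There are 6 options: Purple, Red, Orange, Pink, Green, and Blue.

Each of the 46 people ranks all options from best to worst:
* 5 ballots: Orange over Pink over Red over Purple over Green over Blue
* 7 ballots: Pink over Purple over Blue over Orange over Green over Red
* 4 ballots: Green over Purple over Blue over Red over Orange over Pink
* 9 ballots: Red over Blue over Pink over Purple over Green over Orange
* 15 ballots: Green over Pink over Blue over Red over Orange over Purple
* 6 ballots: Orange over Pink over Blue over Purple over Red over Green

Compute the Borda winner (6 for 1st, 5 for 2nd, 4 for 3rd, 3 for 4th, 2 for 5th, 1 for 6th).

Purple: 5×3 + 7×5 + 4×5 + 9×3 + 15×1 + 6×3 = 130
Red: 5×4 + 7×1 + 4×3 + 9×6 + 15×3 + 6×2 = 150
Orange: 5×6 + 7×3 + 4×2 + 9×1 + 15×2 + 6×6 = 134
Pink: 5×5 + 7×6 + 4×1 + 9×4 + 15×5 + 6×5 = 212
Green: 5×2 + 7×2 + 4×6 + 9×2 + 15×6 + 6×1 = 162
Blue: 5×1 + 7×4 + 4×4 + 9×5 + 15×4 + 6×4 = 178

Pink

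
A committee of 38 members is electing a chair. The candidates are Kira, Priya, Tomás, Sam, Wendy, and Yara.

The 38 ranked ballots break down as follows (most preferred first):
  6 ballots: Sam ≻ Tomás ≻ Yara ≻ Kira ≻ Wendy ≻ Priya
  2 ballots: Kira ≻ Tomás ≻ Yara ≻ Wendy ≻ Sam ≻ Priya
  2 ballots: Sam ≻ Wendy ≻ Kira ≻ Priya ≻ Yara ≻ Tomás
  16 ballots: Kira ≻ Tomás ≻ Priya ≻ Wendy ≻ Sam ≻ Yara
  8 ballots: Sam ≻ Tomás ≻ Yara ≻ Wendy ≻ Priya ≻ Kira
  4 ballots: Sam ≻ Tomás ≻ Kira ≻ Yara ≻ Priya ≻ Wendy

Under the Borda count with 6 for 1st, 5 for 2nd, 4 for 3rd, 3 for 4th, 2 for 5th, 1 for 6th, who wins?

Tomás

Kira: 6×3 + 2×6 + 2×4 + 16×6 + 8×1 + 4×4 = 158
Priya: 6×1 + 2×1 + 2×3 + 16×4 + 8×2 + 4×2 = 102
Tomás: 6×5 + 2×5 + 2×1 + 16×5 + 8×5 + 4×5 = 182
Sam: 6×6 + 2×2 + 2×6 + 16×2 + 8×6 + 4×6 = 156
Wendy: 6×2 + 2×3 + 2×5 + 16×3 + 8×3 + 4×1 = 104
Yara: 6×4 + 2×4 + 2×2 + 16×1 + 8×4 + 4×3 = 96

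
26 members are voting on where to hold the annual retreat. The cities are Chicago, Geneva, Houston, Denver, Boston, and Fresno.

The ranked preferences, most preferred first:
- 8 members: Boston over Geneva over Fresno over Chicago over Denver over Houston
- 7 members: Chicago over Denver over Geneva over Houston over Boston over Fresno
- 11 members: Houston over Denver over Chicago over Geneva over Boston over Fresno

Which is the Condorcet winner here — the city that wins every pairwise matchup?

Chicago

Chicago vs Geneva: 18–8
Chicago vs Houston: 15–11
Chicago vs Denver: 15–11
Chicago vs Boston: 18–8
Chicago vs Fresno: 18–8
Chicago beats every other city.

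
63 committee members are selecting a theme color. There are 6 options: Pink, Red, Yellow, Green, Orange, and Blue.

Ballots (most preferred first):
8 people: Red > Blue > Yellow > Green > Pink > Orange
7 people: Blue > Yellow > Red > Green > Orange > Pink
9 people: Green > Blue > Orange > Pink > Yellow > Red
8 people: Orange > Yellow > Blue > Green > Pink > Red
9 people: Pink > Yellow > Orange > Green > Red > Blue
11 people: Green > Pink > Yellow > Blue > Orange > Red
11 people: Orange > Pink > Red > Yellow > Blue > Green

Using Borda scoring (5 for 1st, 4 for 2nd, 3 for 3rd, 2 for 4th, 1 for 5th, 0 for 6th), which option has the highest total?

Yellow

Pink: 8×1 + 7×0 + 9×2 + 8×1 + 9×5 + 11×4 + 11×4 = 167
Red: 8×5 + 7×3 + 9×0 + 8×0 + 9×1 + 11×0 + 11×3 = 103
Yellow: 8×3 + 7×4 + 9×1 + 8×4 + 9×4 + 11×3 + 11×2 = 184
Green: 8×2 + 7×2 + 9×5 + 8×2 + 9×2 + 11×5 + 11×0 = 164
Orange: 8×0 + 7×1 + 9×3 + 8×5 + 9×3 + 11×1 + 11×5 = 167
Blue: 8×4 + 7×5 + 9×4 + 8×3 + 9×0 + 11×2 + 11×1 = 160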